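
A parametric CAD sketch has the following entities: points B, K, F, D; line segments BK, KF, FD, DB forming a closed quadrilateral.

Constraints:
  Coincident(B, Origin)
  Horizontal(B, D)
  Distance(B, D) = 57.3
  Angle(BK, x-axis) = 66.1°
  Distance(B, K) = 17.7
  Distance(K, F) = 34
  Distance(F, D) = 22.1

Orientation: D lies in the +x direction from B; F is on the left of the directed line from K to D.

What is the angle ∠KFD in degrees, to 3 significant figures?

139°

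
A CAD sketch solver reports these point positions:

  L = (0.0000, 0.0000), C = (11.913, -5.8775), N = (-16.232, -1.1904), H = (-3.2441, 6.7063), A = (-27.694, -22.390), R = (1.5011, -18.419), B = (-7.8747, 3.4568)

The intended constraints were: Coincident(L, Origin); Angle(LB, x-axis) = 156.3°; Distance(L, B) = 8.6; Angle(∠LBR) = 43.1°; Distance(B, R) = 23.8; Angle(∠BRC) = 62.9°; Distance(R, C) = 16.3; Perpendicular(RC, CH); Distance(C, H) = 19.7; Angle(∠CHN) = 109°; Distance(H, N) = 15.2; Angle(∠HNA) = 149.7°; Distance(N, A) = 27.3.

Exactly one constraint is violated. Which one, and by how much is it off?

Distance(N, A) = 27.3 — off by 3.20.

L = (0.00, 0.00) ✓; LB at 156.3° ✓; |LB| = 8.600 ✓; ∠LBR = 43.10° ✓; |BR| = 23.80 ✓; ∠BRC = 62.90° ✓; |RC| = 16.30 ✓; ∠(RC, CH) = 90.00° ✓; |CH| = 19.70 ✓; ∠CHN = 109.0° ✓; |HN| = 15.20 ✓; ∠HNA = 149.7° ✓; |NA| = 24.10 ✗.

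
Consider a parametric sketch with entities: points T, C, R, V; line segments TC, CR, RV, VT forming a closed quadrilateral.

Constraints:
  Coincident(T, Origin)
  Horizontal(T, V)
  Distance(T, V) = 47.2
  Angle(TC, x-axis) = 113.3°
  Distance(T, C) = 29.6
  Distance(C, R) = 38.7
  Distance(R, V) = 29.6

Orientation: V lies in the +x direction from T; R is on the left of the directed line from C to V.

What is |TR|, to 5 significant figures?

33.943

Checks: |CR| = 38.70 ✓; |RV| = 29.60 ✓.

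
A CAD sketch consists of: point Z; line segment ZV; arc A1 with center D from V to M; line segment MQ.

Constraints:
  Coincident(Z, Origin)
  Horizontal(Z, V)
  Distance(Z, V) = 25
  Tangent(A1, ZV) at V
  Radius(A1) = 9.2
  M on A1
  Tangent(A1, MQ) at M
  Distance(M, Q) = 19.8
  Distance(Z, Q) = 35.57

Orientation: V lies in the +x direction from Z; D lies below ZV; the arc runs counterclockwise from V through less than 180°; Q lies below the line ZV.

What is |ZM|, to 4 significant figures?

19.10

Z is at the origin; Z and V share the same y with |ZV| = 25.0 and V on the +x side, so V = (25.00, 0.000). A1 meets ZV tangentially, so DV is at right angles to ZV, so D = V + (0, -9.2) = (25.00, -9.200). Since DM ⟂ MQ (tangency), |DQ| = √(9.2² + 19.8²) = 21.83 regardless of where M sits on A1. So Q lies on both circle(Z, 35.57) and circle(D, 21.83); the below-ZV intersection is Q = (18.87, -30.15). M is the foot of the tangent from Q: M = (15.90, -10.58).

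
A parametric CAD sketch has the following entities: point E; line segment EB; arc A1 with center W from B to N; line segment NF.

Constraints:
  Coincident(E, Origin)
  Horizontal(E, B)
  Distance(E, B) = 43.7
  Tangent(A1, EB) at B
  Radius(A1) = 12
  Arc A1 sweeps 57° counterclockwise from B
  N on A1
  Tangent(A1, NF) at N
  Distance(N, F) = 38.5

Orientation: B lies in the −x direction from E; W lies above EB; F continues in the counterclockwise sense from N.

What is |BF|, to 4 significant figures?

48.87

On A1, B sits at bearing -90° from W; a 57° counterclockwise sweep puts N at bearing -33°, so N = W + 12.0·(cos -33°, sin -33°) = (-33.64, 5.464). The tangent condition forces WN to be normal to NF, so NF runs along (−sin -33°, cos -33°); with |NF| = 38.5, F = (-12.67, 37.75). Then |BF| = |F − B| = 48.87.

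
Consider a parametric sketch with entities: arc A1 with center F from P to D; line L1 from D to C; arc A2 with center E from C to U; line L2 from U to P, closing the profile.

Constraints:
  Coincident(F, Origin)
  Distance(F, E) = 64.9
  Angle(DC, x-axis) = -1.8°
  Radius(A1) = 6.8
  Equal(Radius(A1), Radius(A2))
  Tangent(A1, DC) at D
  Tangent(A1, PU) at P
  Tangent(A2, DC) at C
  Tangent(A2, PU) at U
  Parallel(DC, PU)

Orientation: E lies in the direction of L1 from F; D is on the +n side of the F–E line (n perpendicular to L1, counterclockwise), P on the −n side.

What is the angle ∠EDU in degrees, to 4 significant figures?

5.854°

The slot axis is L1's direction at -1.8°, so u = (cos -1.8°, sin -1.8°) = (0.9995, -0.03141) and n = (−sin -1.8°, cos -1.8°) = (0.03141, 0.9995). F is at the origin and E lies 64.9 along u from F, so E = 64.9·u = (64.87, -2.039). Tangency of A1 to both parallel lines with radius 6.8 puts D and P at F ± 6.8·n: D = (0.2136, 6.797), P = (-0.2136, -6.797). Equal radii place C and U the same way about E: C = E + 6.8·n = (65.08, 4.758), U = E − 6.8·n = (64.65, -8.835). Then cos ∠EDU = DE·DU / (|DE||DU|), giving 5.854°.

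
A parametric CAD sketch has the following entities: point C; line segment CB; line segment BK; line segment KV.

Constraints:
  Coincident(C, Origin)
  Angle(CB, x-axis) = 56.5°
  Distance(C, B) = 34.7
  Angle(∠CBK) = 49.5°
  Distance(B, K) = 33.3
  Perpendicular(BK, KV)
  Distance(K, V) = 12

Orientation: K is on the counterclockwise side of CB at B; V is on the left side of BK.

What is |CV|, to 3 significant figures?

18.0

C is at the origin; CB runs at 56.5° with length 34.7, so B = 34.7·(cos 56.5°, sin 56.5°) = (19.2, 28.9). ∠CBK = 49.5°, so BK runs at 56.5° + (180° − 49.5°) = 187° from the x-axis; with |BK| = 33.3, K = B + 33.3·(cos 187°, sin 187°) = (-13.9, 24.9). BK is perpendicular to KV; with |KV| = 12.0 on the left of BK, V = K + 12.0·(0.122, -0.993) = (-12.4, 13.0). Then |CV| = |V − C| = 18.0.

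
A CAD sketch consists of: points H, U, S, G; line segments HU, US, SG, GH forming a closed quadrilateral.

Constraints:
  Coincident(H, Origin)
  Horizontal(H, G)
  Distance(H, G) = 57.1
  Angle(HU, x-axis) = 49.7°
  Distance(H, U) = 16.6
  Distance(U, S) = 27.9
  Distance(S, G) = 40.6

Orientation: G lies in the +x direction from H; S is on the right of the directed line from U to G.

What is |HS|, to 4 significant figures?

23.59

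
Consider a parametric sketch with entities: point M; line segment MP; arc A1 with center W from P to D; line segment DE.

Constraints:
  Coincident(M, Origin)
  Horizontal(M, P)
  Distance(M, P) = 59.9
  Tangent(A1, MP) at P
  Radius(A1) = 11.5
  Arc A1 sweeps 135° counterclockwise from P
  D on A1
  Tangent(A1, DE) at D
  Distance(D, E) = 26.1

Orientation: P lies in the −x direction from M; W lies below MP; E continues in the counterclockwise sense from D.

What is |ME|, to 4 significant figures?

62.52

M is at the origin; MP is horizontal with |MP| = 59.9 and P on the −x side, so P = (-59.90, 0.000). Since A1 is tangent to MP there, WP ⟂ MP, so W = P + (0, -11.5) = (-59.90, -11.50). On A1, P sits at bearing 90° from W; a 135° counterclockwise sweep puts D at bearing 225°, so D = W + 11.5·(cos 225°, sin 225°) = (-68.03, -19.63). The tangent condition forces WD to be normal to DE, so DE runs along (−sin 225°, cos 225°); with |DE| = 26.1, E = (-49.58, -38.09). Then |ME| = |E − M| = 62.52.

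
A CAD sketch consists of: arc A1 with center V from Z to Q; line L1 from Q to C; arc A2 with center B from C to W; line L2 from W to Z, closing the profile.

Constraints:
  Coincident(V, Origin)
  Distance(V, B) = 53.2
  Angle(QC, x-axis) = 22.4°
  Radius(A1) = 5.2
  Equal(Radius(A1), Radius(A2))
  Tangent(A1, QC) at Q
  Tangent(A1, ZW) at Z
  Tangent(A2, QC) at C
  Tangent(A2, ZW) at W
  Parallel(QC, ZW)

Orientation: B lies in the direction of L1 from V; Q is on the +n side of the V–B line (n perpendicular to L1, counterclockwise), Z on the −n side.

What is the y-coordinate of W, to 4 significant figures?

15.47

Tangency of A1 to both parallel lines with radius 5.2 puts Q and Z at V ± 5.2·n: Q = (-1.982, 4.808), Z = (1.982, -4.808). Equal radii place C and W the same way about B: C = B + 5.2·n = (47.20, 25.08), W = B − 5.2·n = (51.17, 15.47). So W.y = 15.47.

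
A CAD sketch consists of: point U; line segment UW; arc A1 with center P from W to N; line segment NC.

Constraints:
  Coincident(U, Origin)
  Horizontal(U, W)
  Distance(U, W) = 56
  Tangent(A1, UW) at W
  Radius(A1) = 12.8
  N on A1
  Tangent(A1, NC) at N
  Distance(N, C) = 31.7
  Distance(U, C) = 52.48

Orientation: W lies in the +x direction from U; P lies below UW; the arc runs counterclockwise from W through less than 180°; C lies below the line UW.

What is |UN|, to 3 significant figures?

44.7

Checks: U = (0.00, 0.00) ✓; |PN| = 12.80 ✓; ∠(PN, NC) = 90.00° ✓; |NC| = 31.70 ✓; |UC| = 52.48 ✓.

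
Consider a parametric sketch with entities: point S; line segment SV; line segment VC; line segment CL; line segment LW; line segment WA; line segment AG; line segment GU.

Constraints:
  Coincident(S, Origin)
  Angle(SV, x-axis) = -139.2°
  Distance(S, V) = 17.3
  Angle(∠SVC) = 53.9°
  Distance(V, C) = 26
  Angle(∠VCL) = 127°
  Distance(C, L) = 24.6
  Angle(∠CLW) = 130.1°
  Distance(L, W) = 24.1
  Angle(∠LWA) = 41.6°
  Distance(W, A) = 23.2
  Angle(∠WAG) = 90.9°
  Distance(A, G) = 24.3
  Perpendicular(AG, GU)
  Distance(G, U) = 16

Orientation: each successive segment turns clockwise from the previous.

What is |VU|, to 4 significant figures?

58.76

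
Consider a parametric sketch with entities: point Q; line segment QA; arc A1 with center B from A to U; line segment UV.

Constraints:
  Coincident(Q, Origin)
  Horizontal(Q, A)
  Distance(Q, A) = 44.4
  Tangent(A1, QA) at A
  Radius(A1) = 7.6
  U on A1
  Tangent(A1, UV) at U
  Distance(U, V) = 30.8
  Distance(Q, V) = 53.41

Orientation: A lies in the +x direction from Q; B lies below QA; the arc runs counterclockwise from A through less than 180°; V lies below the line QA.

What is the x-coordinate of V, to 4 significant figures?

37.06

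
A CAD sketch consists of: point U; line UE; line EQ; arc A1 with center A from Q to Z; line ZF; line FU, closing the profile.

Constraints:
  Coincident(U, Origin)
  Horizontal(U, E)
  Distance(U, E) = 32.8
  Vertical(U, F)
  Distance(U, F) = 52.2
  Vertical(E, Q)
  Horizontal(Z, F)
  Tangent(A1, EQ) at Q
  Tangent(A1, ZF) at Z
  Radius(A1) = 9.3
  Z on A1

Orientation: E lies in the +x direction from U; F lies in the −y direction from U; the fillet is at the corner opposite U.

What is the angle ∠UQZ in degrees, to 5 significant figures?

97.600°

The virtual corner opposite U is at (32.800, -52.200). Tangency of A1 to EQ means the radius AQ is perpendicular to EQ and A1 meets ZF tangentially, so AZ is at right angles to ZF, with radius 9.3, so the center A sits 9.3 in from both sides at A = (23.500, -42.900). That places the tangent points at Q = (32.800, -42.900) on EQ and Z = (23.500, -52.200) on ZF. Then cos ∠UQZ = QU·QZ / (|QU||QZ|), giving 97.600°.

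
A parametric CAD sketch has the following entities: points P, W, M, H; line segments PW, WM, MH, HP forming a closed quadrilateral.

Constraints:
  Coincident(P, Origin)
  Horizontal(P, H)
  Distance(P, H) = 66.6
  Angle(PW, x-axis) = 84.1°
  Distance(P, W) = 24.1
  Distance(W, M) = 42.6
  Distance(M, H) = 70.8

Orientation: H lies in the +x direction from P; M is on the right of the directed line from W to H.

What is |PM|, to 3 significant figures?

18.5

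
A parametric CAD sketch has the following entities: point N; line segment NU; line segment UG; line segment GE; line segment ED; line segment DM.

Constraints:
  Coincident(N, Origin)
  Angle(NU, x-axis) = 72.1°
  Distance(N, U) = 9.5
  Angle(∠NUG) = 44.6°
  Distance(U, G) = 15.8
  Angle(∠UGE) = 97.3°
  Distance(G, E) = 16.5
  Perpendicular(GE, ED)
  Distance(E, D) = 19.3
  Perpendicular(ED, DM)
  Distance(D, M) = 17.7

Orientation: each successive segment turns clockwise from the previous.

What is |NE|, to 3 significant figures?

14.8

N is at the origin; NU runs at 72.1° with length 9.5, so U = (2.92, 9.04). ∠NUG = 44.6° gives UG at -63.3° from the x-axis; with |UG| = 15.8, G = (10.0, -5.08). ∠UGE = 97.3° gives GE at -146° from the x-axis; with |GE| = 16.5, E = (-3.66, -14.3). Then |NE| = |E − N| = 14.8.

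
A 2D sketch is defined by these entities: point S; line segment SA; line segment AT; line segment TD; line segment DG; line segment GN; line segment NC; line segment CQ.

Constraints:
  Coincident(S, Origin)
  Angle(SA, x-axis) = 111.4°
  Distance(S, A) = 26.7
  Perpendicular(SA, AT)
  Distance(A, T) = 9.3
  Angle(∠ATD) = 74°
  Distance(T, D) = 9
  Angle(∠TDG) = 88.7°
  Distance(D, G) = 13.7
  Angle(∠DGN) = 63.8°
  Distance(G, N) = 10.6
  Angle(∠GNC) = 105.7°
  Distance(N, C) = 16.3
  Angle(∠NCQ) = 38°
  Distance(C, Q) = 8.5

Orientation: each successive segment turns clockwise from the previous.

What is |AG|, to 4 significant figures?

7.756

S is at the origin; SA runs at 111.4° with length 26.7, so A = (-9.742, 24.86). The perpendicularity gives AT at right angles to SA, so AT runs at 21.40°; with |AT| = 9.3, T = (-1.083, 28.25). ∠ATD = 74.0° gives TD at -84.60° from the x-axis; with |TD| = 9.0, D = (-0.2364, 19.29). ∠TDG = 88.7° gives DG at -175.9° from the x-axis; with |DG| = 13.7, G = (-13.90, 18.31). Then |AG| = |G − A| = 7.756.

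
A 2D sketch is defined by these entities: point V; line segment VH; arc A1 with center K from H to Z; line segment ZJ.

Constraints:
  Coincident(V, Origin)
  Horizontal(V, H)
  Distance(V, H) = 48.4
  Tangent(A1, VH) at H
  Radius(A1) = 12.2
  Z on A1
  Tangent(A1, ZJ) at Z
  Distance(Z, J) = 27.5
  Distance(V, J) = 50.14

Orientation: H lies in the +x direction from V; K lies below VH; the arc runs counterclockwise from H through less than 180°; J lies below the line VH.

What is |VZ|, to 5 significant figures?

37.829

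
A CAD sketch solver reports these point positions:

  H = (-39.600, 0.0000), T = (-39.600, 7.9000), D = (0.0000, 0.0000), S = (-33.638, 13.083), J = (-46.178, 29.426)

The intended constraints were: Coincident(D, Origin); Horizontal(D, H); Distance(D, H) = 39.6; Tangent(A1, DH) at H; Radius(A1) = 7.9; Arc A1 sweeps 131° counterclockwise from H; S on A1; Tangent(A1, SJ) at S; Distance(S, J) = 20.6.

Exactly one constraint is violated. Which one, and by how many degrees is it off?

Tangent(A1, SJ) at S — off by 3.50°.

D = (0.00, 0.00) ✓; D.y = 0.00, H.y = 0.00 ✓; |DH| = 39.60 ✓; ∠(TH, HD) = 90.00° ✓; |TH| = 7.900 ✓; bearing(T→S) − bearing(T→H) = 131.0° ✓; |TS| = 7.900 ✓; ∠(TS, SJ) = 93.50° ✗; |SJ| = 20.60 ✓.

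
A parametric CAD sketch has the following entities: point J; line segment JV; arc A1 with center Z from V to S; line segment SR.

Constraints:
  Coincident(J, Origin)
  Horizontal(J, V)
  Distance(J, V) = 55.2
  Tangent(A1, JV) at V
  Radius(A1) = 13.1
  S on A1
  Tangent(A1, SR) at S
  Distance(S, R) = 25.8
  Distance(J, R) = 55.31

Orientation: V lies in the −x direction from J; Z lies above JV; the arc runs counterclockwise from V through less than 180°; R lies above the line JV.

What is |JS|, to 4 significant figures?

43.85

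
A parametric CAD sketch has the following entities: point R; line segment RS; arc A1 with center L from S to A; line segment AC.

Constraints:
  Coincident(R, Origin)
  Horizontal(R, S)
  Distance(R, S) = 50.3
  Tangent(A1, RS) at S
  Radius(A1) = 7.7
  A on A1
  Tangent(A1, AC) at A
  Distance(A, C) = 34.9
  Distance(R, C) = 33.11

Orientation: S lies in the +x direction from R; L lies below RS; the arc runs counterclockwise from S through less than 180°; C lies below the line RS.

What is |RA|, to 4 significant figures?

44.99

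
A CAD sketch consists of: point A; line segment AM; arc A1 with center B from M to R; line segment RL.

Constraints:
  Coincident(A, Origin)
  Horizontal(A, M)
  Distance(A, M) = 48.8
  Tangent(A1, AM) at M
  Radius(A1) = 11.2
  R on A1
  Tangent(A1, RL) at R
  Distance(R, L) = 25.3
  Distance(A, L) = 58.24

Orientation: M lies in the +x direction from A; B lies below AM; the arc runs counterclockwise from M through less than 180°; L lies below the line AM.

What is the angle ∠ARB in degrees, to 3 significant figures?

147°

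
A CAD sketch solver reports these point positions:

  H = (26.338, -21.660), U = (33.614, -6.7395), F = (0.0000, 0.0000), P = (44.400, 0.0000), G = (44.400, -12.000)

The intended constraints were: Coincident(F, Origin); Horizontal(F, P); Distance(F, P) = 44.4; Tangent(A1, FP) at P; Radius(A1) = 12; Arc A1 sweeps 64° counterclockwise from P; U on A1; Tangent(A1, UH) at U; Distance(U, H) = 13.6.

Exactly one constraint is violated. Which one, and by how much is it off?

Distance(U, H) = 13.6 — off by 3.00.

F = (0.00, 0.00) ✓; F.y = 0.00, P.y = 0.00 ✓; |FP| = 44.40 ✓; ∠(GP, PF) = 90.00° ✓; |GP| = 12.00 ✓; bearing(G→U) − bearing(G→P) = 64.00° ✓; |GU| = 12.00 ✓; ∠(GU, UH) = 90.00° ✓; |UH| = 16.60 ✗.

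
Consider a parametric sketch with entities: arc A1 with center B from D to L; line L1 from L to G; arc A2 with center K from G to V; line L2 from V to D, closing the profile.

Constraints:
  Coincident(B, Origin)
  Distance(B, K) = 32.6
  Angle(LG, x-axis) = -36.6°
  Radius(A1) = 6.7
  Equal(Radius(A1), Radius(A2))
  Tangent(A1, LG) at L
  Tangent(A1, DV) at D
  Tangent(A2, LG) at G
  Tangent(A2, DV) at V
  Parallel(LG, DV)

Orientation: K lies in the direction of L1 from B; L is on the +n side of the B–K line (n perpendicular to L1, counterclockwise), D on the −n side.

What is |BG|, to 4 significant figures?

33.28

Tangency of A1 to both parallel lines with radius 6.7 puts L and D at B ± 6.7·n: L = (3.995, 5.379), D = (-3.995, -5.379). Equal radii place G and V the same way about K: G = K + 6.7·n = (30.17, -14.06), V = K − 6.7·n = (22.18, -24.82). Then |BG| = |G − B| = 33.28.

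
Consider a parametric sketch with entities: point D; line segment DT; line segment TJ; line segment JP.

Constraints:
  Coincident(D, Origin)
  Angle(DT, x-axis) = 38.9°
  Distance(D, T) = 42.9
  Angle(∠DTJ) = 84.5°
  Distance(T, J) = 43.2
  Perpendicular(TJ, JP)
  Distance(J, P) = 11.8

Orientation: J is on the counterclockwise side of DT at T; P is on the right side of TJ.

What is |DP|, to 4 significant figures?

67.07

D is at the origin; DT runs at 38.9° with length 42.9, so T = 42.9·(cos 38.9°, sin 38.9°) = (33.39, 26.94). ∠DTJ = 84.5°, so TJ runs at 38.9° + (180° − 84.5°) = 134.4° from the x-axis; with |TJ| = 43.2, J = T + 43.2·(cos 134.4°, sin 134.4°) = (3.161, 57.80). TJ ⟂ JP; with |JP| = 11.8 on the right of TJ, P = J + 11.8·(0.7145, 0.6997) = (11.59, 66.06). Then |DP| = |P − D| = 67.07.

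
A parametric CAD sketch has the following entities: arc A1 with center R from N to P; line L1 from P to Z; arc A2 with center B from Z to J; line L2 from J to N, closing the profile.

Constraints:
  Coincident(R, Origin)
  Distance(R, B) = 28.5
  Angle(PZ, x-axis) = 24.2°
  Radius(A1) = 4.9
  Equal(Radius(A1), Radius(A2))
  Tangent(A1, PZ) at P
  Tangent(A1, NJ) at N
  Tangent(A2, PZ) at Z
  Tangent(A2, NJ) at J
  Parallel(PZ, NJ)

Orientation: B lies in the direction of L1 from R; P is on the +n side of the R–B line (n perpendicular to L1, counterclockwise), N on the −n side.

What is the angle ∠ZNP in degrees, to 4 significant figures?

71.02°

The slot axis is L1's direction at 24.2°, so u = (cos 24.2°, sin 24.2°) = (0.9121, 0.4099) and n = (−sin 24.2°, cos 24.2°) = (-0.4099, 0.9121). R is at the origin and B lies 28.5 along u from R, so B = 28.5·u = (26.00, 11.68). Tangency of A1 to both parallel lines with radius 4.9 puts P and N at R ± 4.9·n: P = (-2.009, 4.469), N = (2.009, -4.469). Equal radii place Z and J the same way about B: Z = B + 4.9·n = (23.99, 16.15), J = B − 4.9·n = (28.00, 7.213). Then cos ∠ZNP = NZ·NP / (|NZ||NP|), giving 71.02°.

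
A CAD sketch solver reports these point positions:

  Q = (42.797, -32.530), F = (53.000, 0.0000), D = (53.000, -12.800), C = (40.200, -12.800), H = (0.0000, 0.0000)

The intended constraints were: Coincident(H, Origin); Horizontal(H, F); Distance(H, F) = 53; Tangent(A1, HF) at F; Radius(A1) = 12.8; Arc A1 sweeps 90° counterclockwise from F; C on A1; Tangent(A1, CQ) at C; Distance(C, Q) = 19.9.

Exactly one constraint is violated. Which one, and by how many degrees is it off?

Tangent(A1, CQ) at C — off by 7.50°.

H = (0.00, 0.00) ✓; H.y = 0.00, F.y = 0.00 ✓; |HF| = 53.00 ✓; ∠(DF, FH) = 90.00° ✓; |DF| = 12.80 ✓; bearing(D→C) − bearing(D→F) = 90.00° ✓; |DC| = 12.80 ✓; ∠(DC, CQ) = 82.50° ✗; |CQ| = 19.90 ✓.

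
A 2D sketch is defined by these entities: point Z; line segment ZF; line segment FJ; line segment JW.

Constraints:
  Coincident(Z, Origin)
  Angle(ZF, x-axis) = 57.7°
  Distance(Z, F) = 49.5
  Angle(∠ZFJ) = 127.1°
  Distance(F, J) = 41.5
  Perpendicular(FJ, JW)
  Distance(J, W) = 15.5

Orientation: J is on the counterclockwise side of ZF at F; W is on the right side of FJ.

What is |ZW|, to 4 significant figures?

90.08

∠ZFJ = 127.1°, so FJ runs at 57.7° + (180° − 127.1°) = 110.6° from the x-axis; with |FJ| = 41.5, J = F + 41.5·(cos 110.6°, sin 110.6°) = (11.85, 80.69). FJ is perpendicular to JW; with |JW| = 15.5 on the right of FJ, W = J + 15.5·(0.9361, 0.3518) = (26.36, 86.14). Then |ZW| = |W − Z| = 90.08.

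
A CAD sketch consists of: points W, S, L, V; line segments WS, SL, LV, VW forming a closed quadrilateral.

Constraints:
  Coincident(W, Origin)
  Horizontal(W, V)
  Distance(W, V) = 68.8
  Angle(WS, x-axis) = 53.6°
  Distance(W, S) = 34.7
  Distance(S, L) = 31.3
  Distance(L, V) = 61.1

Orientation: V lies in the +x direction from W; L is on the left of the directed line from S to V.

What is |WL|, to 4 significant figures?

66.00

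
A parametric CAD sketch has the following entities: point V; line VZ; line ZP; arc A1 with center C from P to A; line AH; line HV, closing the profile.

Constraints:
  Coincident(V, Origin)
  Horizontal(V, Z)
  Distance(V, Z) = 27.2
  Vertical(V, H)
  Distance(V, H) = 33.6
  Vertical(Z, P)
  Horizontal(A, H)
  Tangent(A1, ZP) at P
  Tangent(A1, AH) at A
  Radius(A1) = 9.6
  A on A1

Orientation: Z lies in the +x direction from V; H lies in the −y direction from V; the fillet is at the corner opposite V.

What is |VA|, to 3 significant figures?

37.9

V is at the origin; V and Z share the same y with |VZ| = 27.2 and Z on the +x side, so Z = (27.2, 0.00). VH is vertical with |VH| = 33.6 and H on the −y side, so H = (0.00, -33.6). The virtual corner opposite V is at (27.2, -33.6). The tangent condition forces CP to be normal to ZP and tangency of A1 to AH means the radius CA is perpendicular to AH, with radius 9.6, so the center C sits 9.6 in from both sides at C = (17.6, -24.0). That places the tangent points at P = (27.2, -24.0) on ZP and A = (17.6, -33.6) on AH. Then |VA| = |A − V| = 37.9.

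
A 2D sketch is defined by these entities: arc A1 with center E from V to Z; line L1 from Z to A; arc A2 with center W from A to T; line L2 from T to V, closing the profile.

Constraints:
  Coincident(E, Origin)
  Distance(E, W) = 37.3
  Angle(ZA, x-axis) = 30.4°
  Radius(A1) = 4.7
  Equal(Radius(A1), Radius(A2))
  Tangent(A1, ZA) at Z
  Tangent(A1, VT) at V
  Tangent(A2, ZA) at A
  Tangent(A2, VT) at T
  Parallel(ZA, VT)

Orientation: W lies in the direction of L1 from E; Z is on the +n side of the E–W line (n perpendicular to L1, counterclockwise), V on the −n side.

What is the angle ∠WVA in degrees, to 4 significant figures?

6.963°

Tangency of A1 to both parallel lines with radius 4.7 puts Z and V at E ± 4.7·n: Z = (-2.378, 4.054), V = (2.378, -4.054). Equal radii place A and T the same way about W: A = W + 4.7·n = (29.79, 22.93), T = W − 4.7·n = (34.55, 14.82). Then cos ∠WVA = VW·VA / (|VW||VA|), giving 6.963°.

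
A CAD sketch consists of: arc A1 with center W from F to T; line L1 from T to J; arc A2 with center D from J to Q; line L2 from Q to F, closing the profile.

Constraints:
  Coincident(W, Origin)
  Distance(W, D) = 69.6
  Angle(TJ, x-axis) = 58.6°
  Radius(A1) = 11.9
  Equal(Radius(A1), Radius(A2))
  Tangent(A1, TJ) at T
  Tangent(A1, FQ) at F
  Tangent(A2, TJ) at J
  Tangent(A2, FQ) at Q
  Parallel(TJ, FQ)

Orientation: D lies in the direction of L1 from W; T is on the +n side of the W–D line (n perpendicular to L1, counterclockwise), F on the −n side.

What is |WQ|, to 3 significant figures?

70.6

The slot axis is L1's direction at 58.6°, so u = (cos 58.6°, sin 58.6°) = (0.521, 0.854) and n = (−sin 58.6°, cos 58.6°) = (-0.854, 0.521). W is at the origin and D lies 69.6 along u from W, so D = 69.6·u = (36.3, 59.4). Tangency of A1 to both parallel lines with radius 11.9 puts T and F at W ± 11.9·n: T = (-10.2, 6.20), F = (10.2, -6.20). Equal radii place J and Q the same way about D: J = D + 11.9·n = (26.1, 65.6), Q = D − 11.9·n = (46.4, 53.2). Then |WQ| = |Q − W| = 70.6.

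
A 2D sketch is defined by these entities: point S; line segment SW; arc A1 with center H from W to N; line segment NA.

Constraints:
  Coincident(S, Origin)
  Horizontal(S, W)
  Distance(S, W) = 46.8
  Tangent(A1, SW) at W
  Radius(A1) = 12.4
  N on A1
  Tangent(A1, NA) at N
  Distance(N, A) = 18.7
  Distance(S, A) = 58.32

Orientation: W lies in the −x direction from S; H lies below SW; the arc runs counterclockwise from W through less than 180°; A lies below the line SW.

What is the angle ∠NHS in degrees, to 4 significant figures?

161.2°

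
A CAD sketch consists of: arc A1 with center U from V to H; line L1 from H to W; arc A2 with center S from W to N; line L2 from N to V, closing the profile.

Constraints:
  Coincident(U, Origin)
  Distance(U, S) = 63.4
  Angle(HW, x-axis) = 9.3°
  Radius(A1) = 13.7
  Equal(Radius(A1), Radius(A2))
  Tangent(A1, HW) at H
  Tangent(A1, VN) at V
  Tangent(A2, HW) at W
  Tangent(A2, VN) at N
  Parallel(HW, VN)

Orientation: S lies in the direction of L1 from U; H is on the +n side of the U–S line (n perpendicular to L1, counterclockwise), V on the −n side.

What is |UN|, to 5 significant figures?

64.863

Tangency of A1 to both parallel lines with radius 13.7 puts H and V at U ± 13.7·n: H = (-2.2140, 13.520), V = (2.2140, -13.520). Equal radii place W and N the same way about S: W = S + 13.7·n = (60.353, 23.766), N = S − 13.7·n = (64.781, -3.2742). Then |UN| = |N − U| = 64.863.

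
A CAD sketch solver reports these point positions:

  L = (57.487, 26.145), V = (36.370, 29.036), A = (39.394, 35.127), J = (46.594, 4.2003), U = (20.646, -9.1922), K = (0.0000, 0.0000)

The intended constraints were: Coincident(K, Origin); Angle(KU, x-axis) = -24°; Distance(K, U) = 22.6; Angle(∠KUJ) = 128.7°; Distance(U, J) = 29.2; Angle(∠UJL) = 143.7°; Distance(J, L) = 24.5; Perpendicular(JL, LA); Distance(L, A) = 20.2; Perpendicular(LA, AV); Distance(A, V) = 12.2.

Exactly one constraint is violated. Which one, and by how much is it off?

Distance(A, V) = 12.2 — off by 5.40.

K = (0.00, 0.00) ✓; KU at -24.00° ✓; |KU| = 22.60 ✓; ∠KUJ = 128.7° ✓; |UJ| = 29.20 ✓; ∠UJL = 143.7° ✓; |JL| = 24.50 ✓; ∠(JL, LA) = 90.00° ✓; |LA| = 20.20 ✓; ∠(LA, AV) = 90.00° ✓; |AV| = 6.800 ✗.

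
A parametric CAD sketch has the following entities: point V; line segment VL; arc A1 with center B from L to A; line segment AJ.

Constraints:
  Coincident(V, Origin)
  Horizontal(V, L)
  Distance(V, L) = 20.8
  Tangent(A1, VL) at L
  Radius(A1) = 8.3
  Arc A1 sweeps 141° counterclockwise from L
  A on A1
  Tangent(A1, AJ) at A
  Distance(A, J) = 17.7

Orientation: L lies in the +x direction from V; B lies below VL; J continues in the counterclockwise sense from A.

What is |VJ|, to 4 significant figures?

39.12

On A1, L sits at bearing 90° from B; a 141° counterclockwise sweep puts A at bearing 231°, so A = B + 8.3·(cos 231°, sin 231°) = (15.58, -14.75). A1 meets AJ tangentially, so BA is at right angles to AJ, so AJ runs along (−sin 231°, cos 231°); with |AJ| = 17.7, J = (29.33, -25.89). Then |VJ| = |J − V| = 39.12.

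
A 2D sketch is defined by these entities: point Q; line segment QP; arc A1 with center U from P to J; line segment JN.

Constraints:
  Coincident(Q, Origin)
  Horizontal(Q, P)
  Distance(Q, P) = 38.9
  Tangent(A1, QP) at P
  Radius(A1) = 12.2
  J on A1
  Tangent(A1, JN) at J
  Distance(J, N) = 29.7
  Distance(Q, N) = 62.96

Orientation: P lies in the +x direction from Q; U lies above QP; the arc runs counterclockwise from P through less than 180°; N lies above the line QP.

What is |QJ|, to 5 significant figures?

52.904

Q is at the origin; QP is horizontal with |QP| = 38.9 and P on the +x side, so P = (38.900, 0.0000). Since A1 is tangent to QP there, UP ⟂ QP, so U = P + (0, 12.2) = (38.900, 12.200). Since UJ ⟂ JN (tangency), |UN| = √(12.2² + 29.7²) = 32.108 regardless of where J sits on A1. So N lies on both circle(Q, 62.96) and circle(U, 32.108); the above-QP intersection is N = (45.373, 43.649). J is the foot of the tangent from N: J = (50.888, 14.465).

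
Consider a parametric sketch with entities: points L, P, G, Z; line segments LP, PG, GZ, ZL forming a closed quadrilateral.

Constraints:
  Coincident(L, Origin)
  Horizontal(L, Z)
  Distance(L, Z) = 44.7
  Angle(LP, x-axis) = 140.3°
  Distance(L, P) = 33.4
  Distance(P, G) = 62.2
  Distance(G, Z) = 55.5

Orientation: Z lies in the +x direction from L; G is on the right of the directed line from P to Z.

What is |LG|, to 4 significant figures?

34.70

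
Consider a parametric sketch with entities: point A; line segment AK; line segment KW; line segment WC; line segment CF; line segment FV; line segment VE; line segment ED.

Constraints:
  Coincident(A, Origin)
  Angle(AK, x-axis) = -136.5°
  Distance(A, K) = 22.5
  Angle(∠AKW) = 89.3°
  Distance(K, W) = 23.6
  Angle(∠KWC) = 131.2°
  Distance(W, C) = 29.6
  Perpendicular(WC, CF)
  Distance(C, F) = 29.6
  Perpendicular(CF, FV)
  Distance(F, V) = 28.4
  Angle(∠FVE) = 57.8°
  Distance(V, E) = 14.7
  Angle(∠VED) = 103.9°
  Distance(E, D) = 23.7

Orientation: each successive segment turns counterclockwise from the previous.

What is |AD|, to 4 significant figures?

30.96

A is at the origin; AK runs at -136.5° with length 22.5, so K = (-16.32, -15.49). ∠AKW = 89.3° gives KW at -45.80° from the x-axis; with |KW| = 23.6, W = (0.1322, -32.41). ∠KWC = 131.2° gives WC at 3.000° from the x-axis; with |WC| = 29.6, C = (29.69, -30.86). WC ⟂ CF, so CF runs at 93.00°; with |CF| = 29.6, F = (28.14, -1.298). The perpendicularity gives FV at right angles to CF, so FV runs at -177.0°; with |FV| = 28.4, V = (-0.2186, -2.785). ∠FVE = 57.8° gives VE at -54.80° from the x-axis; with |VE| = 14.7, E = (8.255, -14.80). ∠VED = 103.9° gives ED at 21.30° from the x-axis; with |ED| = 23.7, D = (30.34, -6.188). Then |AD| = |D − A| = 30.96.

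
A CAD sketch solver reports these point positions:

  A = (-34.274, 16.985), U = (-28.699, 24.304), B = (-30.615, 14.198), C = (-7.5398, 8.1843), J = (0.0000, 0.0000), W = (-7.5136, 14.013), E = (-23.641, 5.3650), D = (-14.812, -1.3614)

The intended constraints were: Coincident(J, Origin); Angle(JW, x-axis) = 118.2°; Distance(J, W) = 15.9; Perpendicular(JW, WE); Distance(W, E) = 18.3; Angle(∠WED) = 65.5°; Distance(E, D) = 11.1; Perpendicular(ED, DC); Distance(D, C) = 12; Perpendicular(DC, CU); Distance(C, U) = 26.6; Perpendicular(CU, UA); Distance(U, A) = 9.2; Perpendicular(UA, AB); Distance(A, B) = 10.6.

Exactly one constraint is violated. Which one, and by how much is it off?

Distance(A, B) = 10.6 — off by 6.00.

J = (0.00, 0.00) ✓; JW at 118.2° ✓; |JW| = 15.90 ✓; ∠(JW, WE) = 90.00° ✓; |WE| = 18.30 ✓; ∠WED = 65.50° ✓; |ED| = 11.10 ✓; ∠(ED, DC) = 90.00° ✓; |DC| = 12.00 ✓; ∠(DC, CU) = 90.00° ✓; |CU| = 26.60 ✓; ∠(CU, UA) = 90.00° ✓; |UA| = 9.200 ✓; ∠(UA, AB) = 90.00° ✓; |AB| = 4.600 ✗.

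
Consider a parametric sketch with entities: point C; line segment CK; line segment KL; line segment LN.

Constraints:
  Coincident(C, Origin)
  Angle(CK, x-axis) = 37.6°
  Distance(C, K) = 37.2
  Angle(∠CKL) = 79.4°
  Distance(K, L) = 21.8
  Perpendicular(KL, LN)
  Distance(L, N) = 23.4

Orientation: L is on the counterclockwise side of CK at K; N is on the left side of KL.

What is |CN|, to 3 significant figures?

19.9

C is at the origin; CK runs at 37.6° with length 37.2, so K = 37.2·(cos 37.6°, sin 37.6°) = (29.5, 22.7). ∠CKL = 79.4°, so KL runs at 37.6° + (180° − 79.4°) = 138° from the x-axis; with |KL| = 21.8, L = K + 21.8·(cos 138°, sin 138°) = (13.2, 37.2). The perpendicularity gives LN at right angles to KL; with |LN| = 23.4 on the left of KL, N = L + 23.4·(-0.667, -0.745) = (-2.38, 19.8). Then |CN| = |N − C| = 19.9.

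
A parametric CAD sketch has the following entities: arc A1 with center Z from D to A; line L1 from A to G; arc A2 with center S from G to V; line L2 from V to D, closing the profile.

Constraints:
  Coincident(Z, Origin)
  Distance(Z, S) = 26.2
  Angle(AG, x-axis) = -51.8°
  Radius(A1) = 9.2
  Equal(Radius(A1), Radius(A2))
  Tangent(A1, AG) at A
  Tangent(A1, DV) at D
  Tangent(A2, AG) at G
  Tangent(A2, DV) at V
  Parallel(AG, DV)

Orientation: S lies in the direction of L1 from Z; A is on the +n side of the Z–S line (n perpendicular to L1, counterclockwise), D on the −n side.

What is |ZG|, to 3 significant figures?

27.8

The slot axis is L1's direction at -51.8°, so u = (cos -51.8°, sin -51.8°) = (0.618, -0.786) and n = (−sin -51.8°, cos -51.8°) = (0.786, 0.618). Z is at the origin and S lies 26.2 along u from Z, so S = 26.2·u = (16.2, -20.6). Tangency of A1 to both parallel lines with radius 9.2 puts A and D at Z ± 9.2·n: A = (7.23, 5.69), D = (-7.23, -5.69). Equal radii place G and V the same way about S: G = S + 9.2·n = (23.4, -14.9), V = S − 9.2·n = (8.97, -26.3). Then |ZG| = |G − Z| = 27.8.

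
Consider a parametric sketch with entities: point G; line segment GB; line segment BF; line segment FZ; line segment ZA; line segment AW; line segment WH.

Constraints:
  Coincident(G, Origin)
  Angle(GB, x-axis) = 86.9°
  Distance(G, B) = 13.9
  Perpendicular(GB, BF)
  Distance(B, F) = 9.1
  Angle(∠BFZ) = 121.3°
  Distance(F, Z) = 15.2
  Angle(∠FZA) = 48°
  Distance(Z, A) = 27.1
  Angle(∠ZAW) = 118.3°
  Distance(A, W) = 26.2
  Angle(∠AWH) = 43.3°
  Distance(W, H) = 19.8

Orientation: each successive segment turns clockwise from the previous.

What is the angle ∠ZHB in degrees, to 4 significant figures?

38.29°

G is at the origin; GB runs at 86.9° with length 13.9, so B = (0.7517, 13.88). GB ⟂ BF, so BF runs at -3.100°; with |BF| = 9.1, F = (9.838, 13.39). ∠BFZ = 121.3° gives FZ at -61.80° from the x-axis; with |FZ| = 15.2, Z = (17.02, -0.008270). ∠FZA = 48.0° gives ZA at 166.2° from the x-axis; with |ZA| = 27.1, A = (-9.297, 6.456). ∠ZAW = 118.3° gives AW at 104.5° from the x-axis; with |AW| = 26.2, W = (-15.86, 31.82). ∠AWH = 43.3° gives WH at -32.20° from the x-axis; with |WH| = 19.8, H = (0.8981, 21.27). Then cos ∠ZHB = HZ·HB / (|HZ||HB|), giving 38.29°.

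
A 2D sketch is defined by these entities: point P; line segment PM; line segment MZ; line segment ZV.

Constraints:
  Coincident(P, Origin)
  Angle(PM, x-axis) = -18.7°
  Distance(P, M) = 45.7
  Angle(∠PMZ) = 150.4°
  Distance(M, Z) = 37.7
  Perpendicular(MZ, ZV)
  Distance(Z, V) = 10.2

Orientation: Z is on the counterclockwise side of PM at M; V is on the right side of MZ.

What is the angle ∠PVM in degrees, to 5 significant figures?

7.8002°

∠PMZ = 150.4°, so MZ runs at -18.7° + (180° − 150.4°) = 10.900° from the x-axis; with |MZ| = 37.7, Z = M + 37.7·(cos 10.900°, sin 10.900°) = (80.307, -7.5231). MZ is perpendicular to ZV; with |ZV| = 10.2 on the right of MZ, V = Z + 10.2·(0.18910, -0.98196) = (82.236, -17.539). Then cos ∠PVM = VP·VM / (|VP||VM|), giving 7.8002°.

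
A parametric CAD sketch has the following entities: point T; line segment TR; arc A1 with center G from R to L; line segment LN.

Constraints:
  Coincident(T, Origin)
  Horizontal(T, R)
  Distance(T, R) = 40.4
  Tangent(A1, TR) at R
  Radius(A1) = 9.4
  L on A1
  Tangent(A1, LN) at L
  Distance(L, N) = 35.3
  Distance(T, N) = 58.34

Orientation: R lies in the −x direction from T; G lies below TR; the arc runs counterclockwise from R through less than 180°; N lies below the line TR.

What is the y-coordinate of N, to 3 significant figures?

-45.7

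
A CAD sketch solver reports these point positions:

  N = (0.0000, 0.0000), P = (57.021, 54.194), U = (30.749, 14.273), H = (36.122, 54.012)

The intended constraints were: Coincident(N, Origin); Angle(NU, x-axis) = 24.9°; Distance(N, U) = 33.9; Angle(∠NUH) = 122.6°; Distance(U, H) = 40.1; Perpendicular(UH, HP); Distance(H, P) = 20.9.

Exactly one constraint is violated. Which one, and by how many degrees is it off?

Perpendicular(UH, HP) — off by 8.20°.

N = (0.00, 0.00) ✓; NU at 24.90° ✓; |NU| = 33.90 ✓; ∠NUH = 122.6° ✓; |UH| = 40.10 ✓; ∠(UH, HP) = 81.80° ✗; |HP| = 20.90 ✓.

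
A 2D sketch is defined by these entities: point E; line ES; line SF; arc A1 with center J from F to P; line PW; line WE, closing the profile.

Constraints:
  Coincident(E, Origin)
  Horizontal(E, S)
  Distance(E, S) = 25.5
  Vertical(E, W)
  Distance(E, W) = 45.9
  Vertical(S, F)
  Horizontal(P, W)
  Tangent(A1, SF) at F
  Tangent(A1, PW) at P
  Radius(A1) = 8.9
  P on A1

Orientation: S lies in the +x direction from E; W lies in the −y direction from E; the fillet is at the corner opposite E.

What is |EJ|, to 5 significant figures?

40.553

E is at the origin; E and S share the same y with |ES| = 25.5 and S on the +x side, so S = (25.500, 0.0000). E and W share the same x with |EW| = 45.9 and W on the −y side, so W = (0.0000, -45.900). The virtual corner opposite E is at (25.500, -45.900). The tangent condition forces JF to be normal to SF and since A1 is tangent to PW there, JP ⟂ PW, with radius 8.9, so the center J sits 8.9 in from both sides at J = (16.600, -37.000). Then |EJ| = |J − E| = 40.553.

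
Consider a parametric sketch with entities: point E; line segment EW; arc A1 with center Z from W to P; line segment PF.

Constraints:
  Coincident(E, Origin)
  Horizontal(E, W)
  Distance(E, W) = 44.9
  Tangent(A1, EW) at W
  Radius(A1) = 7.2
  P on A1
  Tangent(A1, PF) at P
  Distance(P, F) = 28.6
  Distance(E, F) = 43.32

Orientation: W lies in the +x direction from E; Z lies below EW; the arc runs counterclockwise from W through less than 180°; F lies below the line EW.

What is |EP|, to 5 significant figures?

38.383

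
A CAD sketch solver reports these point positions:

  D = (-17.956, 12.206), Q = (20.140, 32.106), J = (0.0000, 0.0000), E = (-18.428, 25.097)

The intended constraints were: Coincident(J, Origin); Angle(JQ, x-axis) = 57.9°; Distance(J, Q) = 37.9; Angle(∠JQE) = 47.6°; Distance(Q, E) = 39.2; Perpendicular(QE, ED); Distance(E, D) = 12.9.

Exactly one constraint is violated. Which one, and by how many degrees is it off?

Perpendicular(QE, ED) — off by 8.20°.

J = (0.00, 0.00) ✓; JQ at 57.90° ✓; |JQ| = 37.90 ✓; ∠JQE = 47.60° ✓; |QE| = 39.20 ✓; ∠(QE, ED) = 81.80° ✗; |ED| = 12.90 ✓.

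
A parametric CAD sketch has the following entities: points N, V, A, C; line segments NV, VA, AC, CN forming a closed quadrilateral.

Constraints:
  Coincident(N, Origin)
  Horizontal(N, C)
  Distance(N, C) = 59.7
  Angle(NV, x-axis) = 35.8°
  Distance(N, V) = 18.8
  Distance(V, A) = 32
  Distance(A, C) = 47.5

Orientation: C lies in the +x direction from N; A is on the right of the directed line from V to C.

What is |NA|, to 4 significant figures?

27.02

N is at the origin; NC is horizontal with |NC| = 59.7 and C in +x, so C = (59.7, 0). NV runs at 35.8° with |NV| = 18.8, so V = (15.25, 11.00). A is determined by |VA| = 32.0 and |AC| = 47.5 together: it lies at the intersection of circle(V, 32.0) and circle(C, 47.5). With |VC| = 45.79, the foot of the radical line on VC is 9.441 from V and the perpendicular offset is √(32.0² − 9.441²) = 30.58. Taking the right-of-VC solution: A = (17.07, -20.95).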